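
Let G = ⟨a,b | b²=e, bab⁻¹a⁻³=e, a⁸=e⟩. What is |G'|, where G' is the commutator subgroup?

G' = [G, G] is generated by all commutators. The generator-pair commutators are: [a, b] = a⁶.
The subgroup they normally generate is {e, a², a⁴, a⁶}, of order 4.
Check: |G/G'| = 16/4 = 4 is the order of the abelianisation.

Answer: 4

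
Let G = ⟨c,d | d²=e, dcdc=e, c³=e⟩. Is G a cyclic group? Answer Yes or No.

Every cyclic group is abelian. But c·d = cd while d·c = c²d, so c·d ≠ d·c and G is not abelian. Hence G is not cyclic.

Answer: No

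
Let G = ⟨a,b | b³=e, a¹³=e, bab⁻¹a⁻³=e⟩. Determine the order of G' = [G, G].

G' = [G, G] is generated by all commutators. The generator-pair commutators are: [a, b] = a¹¹.
The subgroup they normally generate is {e, a, a², a³, a⁴, a⁵, a⁶, a⁷, a⁸, a⁹, a¹⁰, a¹¹, a¹²}, of order 13.
Check: |G/G'| = 39/13 = 3 is the order of the abelianisation.

Answer: 13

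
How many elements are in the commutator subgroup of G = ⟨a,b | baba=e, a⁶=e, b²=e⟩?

G' = [G, G] is generated by all commutators. The generator-pair commutators are: [a, b] = a².
The subgroup they normally generate is {e, a², a⁴}, of order 3.
Check: |G/G'| = 12/3 = 4 is the order of the abelianisation.

Answer: 3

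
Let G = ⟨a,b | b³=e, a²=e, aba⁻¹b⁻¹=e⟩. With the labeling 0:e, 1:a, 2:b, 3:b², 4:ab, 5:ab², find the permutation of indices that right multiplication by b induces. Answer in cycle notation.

(0 2 3)(1 4 5)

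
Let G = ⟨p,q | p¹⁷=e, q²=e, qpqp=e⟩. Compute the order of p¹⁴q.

Compute successive powers until reaching e:
  (p¹⁴q)¹ = p¹⁴q, (p¹⁴q)² = e.
The smallest positive k with (p¹⁴q)ᵏ = e is 2.

Answer: 2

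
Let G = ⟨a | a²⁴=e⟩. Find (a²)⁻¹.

The order of (a²) is 12 (smallest k with (a²)ᵏ = e), so (a²)⁻¹ = (a²)¹¹ = a²².
Check: (a²) · (a²²) → (a²) · a²² = e, giving e as required.

Answer: a²²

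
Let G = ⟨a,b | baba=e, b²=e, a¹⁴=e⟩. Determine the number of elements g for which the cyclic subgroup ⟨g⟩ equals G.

⟨g⟩ = G would require ord(g) = |G| = 28, but the maximum element order in G is 14 < 28. So G is not cyclic and no single element generates it: the count is 0.

Answer: 0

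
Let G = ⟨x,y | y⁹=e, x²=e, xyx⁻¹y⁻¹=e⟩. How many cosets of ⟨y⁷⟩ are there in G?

First find ord(y⁷) by computing successive powers:
  (y⁷)¹ = y⁷, (y⁷)² = y⁵, (y⁷)³ = y³, (y⁷)⁴ = y, (y⁷)⁵ = y⁸, (y⁷)⁶ = y⁶, (y⁷)⁷ = y⁴, (y⁷)⁸ = y², (y⁷)⁹ = e.
So |⟨y⁷⟩| = ord(y⁷) = 9. With |G| = 18, by Lagrange [G : ⟨y⁷⟩] = 18/9 = 2.

Answer: 2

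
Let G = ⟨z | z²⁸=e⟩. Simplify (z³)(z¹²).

Compute (z³) · (z¹²) by multiplying left to right and reducing via the relations at each step:
  (z³) · z¹² = z¹⁵

Answer: z¹⁵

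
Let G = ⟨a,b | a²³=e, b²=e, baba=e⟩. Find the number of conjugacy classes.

The conjugacy classes (representative and size) are:
  [e] (size 1), [a] (size 2), [a²¹] (size 2), [a²⁰] (size 2), [a⁴] (size 2), [a¹⁸] (size 2), [a⁶] (size 2), [a¹⁶] (size 2), [a⁸] (size 2), [a⁹] (size 2), [a¹⁰] (size 2), [a¹²] (size 2), [a¹⁸b] (size 23).
Class equation: 1 + 2 + 2 + 2 + 2 + 2 + 2 + 2 + 2 + 2 + 2 + 2 + 23 = 46 = |G|. So G has 13 conjugacy classes.

Answer: 13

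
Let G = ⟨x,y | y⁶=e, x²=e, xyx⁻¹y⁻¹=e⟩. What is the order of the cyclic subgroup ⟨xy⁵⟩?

|⟨xy⁵⟩| equals the order of xy⁵. Compute successive powers until reaching e:
  (xy⁵)¹ = xy⁵, (xy⁵)² = y⁴, (xy⁵)³ = xy³, (xy⁵)⁴ = y², (xy⁵)⁵ = xy, (xy⁵)⁶ = e.
The smallest positive k with (xy⁵)ᵏ = e is 6, so |⟨xy⁵⟩| = 6.

Answer: 6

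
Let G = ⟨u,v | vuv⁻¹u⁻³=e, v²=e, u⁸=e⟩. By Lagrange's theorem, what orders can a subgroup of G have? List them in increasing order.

|G| = 16 = 2⁴. By Lagrange's theorem the order of any subgroup divides 16; the divisors of 16 are 1, 2, 4, 8, 16.

Answer: 1, 2, 4, 8, 16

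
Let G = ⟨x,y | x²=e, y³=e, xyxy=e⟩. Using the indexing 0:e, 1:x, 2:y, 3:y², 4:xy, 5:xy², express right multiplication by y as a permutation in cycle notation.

(0 2 3)(1 4 5)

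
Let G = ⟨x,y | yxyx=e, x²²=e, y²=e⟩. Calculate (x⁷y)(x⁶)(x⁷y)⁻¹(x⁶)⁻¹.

[(x⁷y), (x⁶)] = (x⁷y)·(x⁶)·(x⁷y)⁻¹·(x⁶)⁻¹.
  (x⁷y) · (x⁶) = xy
  (xy) · (x⁷y) = x¹⁶
  (x¹⁶) · (x¹⁶) = x¹⁰

Answer: x¹⁰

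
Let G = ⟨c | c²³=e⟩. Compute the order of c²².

Compute successive powers until reaching e:
  (c²²)¹ = c²², (c²²)² = c²¹, (c²²)³ = c²⁰, (c²²)⁴ = c¹⁹, (c²²)⁵ = c¹⁸, (c²²)⁶ = c¹⁷, (c²²)⁷ = c¹⁶, (c²²)⁸ = c¹⁵, (c²²)⁹ = c¹⁴, (c²²)¹⁰ = c¹³, (c²²)¹¹ = c¹², (c²²)¹² = c¹¹, (c²²)¹³ = c¹⁰, (c²²)¹⁴ = c⁹, (c²²)¹⁵ = c⁸, (c²²)¹⁶ = c⁷, (c²²)¹⁷ = c⁶, (c²²)¹⁸ = c⁵, (c²²)¹⁹ = c⁴, (c²²)²⁰ = c³, (c²²)²¹ = c², (c²²)²² = c, (c²²)²³ = e.
The smallest positive k with (c²²)ᵏ = e is 23.

Answer: 23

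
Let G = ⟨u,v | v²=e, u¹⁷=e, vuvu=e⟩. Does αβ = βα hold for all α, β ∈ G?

u·v = uv but v·u = u¹⁶v, so u·v ≠ v·u and G is not abelian.

Answer: No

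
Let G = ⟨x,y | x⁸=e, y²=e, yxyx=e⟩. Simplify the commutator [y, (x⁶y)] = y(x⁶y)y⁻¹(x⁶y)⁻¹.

[y, (x⁶y)] = y·(x⁶y)·y⁻¹·(x⁶y)⁻¹.
  y · (x⁶y) = x²
  (x²) · y = x²y
  (x²y) · (x⁶y) = x⁴

Answer: x⁴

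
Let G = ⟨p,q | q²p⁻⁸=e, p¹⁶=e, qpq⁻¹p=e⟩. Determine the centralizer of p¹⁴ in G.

⟨p¹⁴⟩ ⊆ C_G(p¹⁴) since powers of p¹⁴ commute with p¹⁴; so |C_G(p¹⁴)| ≥ |⟨p¹⁴⟩| = 8.
By orbit–stabilizer, |C_G(p¹⁴)| = |G| / |conj. class of p¹⁴| = 32 / 2 = 16.
The 16 elements commuting with p¹⁴ are {e, p, p², p³, p⁴, p⁵, p⁶, p⁷, p⁸, p⁹, p¹⁰, p¹¹, p¹², p¹³, p¹⁴, p¹⁵}.

Answer: {e, p, p², p³, p⁴, p⁵, p⁶, p⁷, p⁸, p⁹, p¹⁰, p¹¹, p¹², p¹³, p¹⁴, p¹⁵}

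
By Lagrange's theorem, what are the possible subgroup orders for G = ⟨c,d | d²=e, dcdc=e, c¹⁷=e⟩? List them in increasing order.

|G| = 34 = 2 · 17. By Lagrange's theorem the order of any subgroup divides 34; the divisors of 34 are 1, 2, 17, 34.

Answer: 1, 2, 17, 34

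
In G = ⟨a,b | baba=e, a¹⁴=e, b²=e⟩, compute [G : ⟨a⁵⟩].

First find ord(a⁵) by computing successive powers:
  (a⁵)¹ = a⁵, (a⁵)² = a¹⁰, (a⁵)³ = a, (a⁵)⁴ = a⁶, (a⁵)⁵ = a¹¹, (a⁵)⁶ = a², (a⁵)⁷ = a⁷, (a⁵)⁸ = a¹², (a⁵)⁹ = a³, (a⁵)¹⁰ = a⁸, (a⁵)¹¹ = a¹³, (a⁵)¹² = a⁴, (a⁵)¹³ = a⁹, (a⁵)¹⁴ = e.
So |⟨a⁵⟩| = ord(a⁵) = 14. With |G| = 28, by Lagrange [G : ⟨a⁵⟩] = 28/14 = 2.

Answer: 2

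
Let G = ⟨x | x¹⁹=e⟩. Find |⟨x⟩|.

|⟨x⟩| equals the order of x. Compute successive powers until reaching e:
  x¹ = x, x² = x², x³ = x³, x⁴ = x⁴, x⁵ = x⁵, x⁶ = x⁶, x⁷ = x⁷, x⁸ = x⁸, x⁹ = x⁹, x¹⁰ = x¹⁰, x¹¹ = x¹¹, x¹² = x¹², x¹³ = x¹³, x¹⁴ = x¹⁴, x¹⁵ = x¹⁵, x¹⁶ = x¹⁶, x¹⁷ = x¹⁷, x¹⁸ = x¹⁸, x¹⁹ = e.
The smallest positive k with xᵏ = e is 19, so |⟨x⟩| = 19.

Answer: 19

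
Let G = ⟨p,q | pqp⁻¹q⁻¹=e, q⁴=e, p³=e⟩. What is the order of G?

Enumerate words in the generators, reducing via the relations: the distinct elements are
  {e, p, q, pq, p², q², q³, pq², pq³, p²q, p²q², p²q³}.
No further products give new elements, so |G| = 12.

Answer: 12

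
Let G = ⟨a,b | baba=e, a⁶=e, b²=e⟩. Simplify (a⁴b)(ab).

Compute (a⁴b) · (ab) by multiplying left to right and reducing via the relations at each step:
  (a⁴b) · a = a³b
  (a³b) · b = a³

Answer: a³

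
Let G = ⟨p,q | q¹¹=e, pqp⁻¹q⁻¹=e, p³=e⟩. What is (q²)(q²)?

Compute (q²) · (q²) by multiplying left to right and reducing via the relations at each step:
  (q²) · q² = q⁴

Answer: q⁴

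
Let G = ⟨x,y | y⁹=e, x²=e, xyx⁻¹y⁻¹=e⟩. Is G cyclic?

|G| = 18. The element xy has order 18 (its powers give 18 distinct elements), so ⟨xy⟩ = G and G is cyclic.

Answer: Yes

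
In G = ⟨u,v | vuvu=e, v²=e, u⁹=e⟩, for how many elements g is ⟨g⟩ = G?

⟨g⟩ = G would require ord(g) = |G| = 18, but the maximum element order in G is 9 < 18. So G is not cyclic and no single element generates it: the count is 0.

Answer: 0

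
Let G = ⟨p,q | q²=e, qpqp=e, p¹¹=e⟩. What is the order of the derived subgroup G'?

G' = [G, G] is generated by all commutators. The generator-pair commutators are: [p, q] = p².
The subgroup they normally generate is {e, p, p², p³, p⁴, p⁵, p⁶, p⁷, p⁸, p⁹, p¹⁰}, of order 11.
Check: |G/G'| = 22/11 = 2 is the order of the abelianisation.

Answer: 11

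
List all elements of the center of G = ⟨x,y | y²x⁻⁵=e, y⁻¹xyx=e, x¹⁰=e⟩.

An element z ∈ Z(G) iff z commutes with every generator.
For example x⁵ is central: (x⁵)·x = x⁶ = x·(x⁵); (x⁵)·y = y⁻¹ = y·(x⁵).
Whereas x ∉ Z(G) since x·y = xy ≠ x⁴y⁻¹ = y·x.
Checking each of the 20 elements this way gives Z(G) = {e, x⁵}, of order 2.

Answer: {e, x⁵}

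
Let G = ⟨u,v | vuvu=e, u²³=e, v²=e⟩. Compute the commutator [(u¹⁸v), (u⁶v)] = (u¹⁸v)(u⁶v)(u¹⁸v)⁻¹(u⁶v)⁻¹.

[(u¹⁸v), (u⁶v)] = (u¹⁸v)·(u⁶v)·(u¹⁸v)⁻¹·(u⁶v)⁻¹.
  (u¹⁸v) · (u⁶v) = u¹²
  (u¹²) · (u¹⁸v) = u⁷v
  (u⁷v) · (u⁶v) = u

Answer: u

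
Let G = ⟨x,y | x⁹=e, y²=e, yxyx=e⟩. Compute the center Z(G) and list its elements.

An element z ∈ Z(G) iff z commutes with every generator.
For example e is central: e·x = x = x·e; e·y = y = y·e.
Whereas x ∉ Z(G) since x·y = xy ≠ x⁸y = y·x.
Checking each of the 18 elements this way gives Z(G) = {e}, of order 1.

Answer: {e}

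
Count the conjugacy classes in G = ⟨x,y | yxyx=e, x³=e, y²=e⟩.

The conjugacy classes (representative and size) are:
  [e] (size 1), [x] (size 2), [xy] (size 3).
Class equation: 1 + 2 + 3 = 6 = |G|. So G has 3 conjugacy classes.

Answer: 3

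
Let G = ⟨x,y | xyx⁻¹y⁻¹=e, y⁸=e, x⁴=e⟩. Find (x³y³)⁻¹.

The order of (x³y³) is 8 (smallest k with (x³y³)ᵏ = e), so (x³y³)⁻¹ = (x³y³)⁷ = xy⁵.
Check: (x³y³) · (xy⁵) → (x³y³) · x = y³;   (y³) · y⁵ = e, giving e as required.

Answer: xy⁵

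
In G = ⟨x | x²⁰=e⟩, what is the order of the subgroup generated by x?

|⟨x⟩| equals the order of x. Compute successive powers until reaching e:
  x¹ = x, x² = x², x³ = x³, x⁴ = x⁴, x⁵ = x⁵, x⁶ = x⁶, x⁷ = x⁷, x⁸ = x⁸, x⁹ = x⁹, x¹⁰ = x¹⁰, x¹¹ = x¹¹, x¹² = x¹², x¹³ = x¹³, x¹⁴ = x¹⁴, x¹⁵ = x¹⁵, x¹⁶ = x¹⁶, x¹⁷ = x¹⁷, x¹⁸ = x¹⁸, x¹⁹ = x¹⁹, x²⁰ = e.
The smallest positive k with xᵏ = e is 20, so |⟨x⟩| = 20.

Answer: 20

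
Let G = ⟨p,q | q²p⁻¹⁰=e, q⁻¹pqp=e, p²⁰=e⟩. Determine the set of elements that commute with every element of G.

An element z ∈ Z(G) iff z commutes with every generator.
For example p¹⁰ is central: (p¹⁰)·p = p¹¹ = p·(p¹⁰); (p¹⁰)·q = q⁻¹ = q·(p¹⁰).
Whereas p ∉ Z(G) since p·q = pq ≠ p⁹q⁻¹ = q·p.
Checking each of the 40 elements this way gives Z(G) = {e, p¹⁰}, of order 2.

Answer: {e, p¹⁰}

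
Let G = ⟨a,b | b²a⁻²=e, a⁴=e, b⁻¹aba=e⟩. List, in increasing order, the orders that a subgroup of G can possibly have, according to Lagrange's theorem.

|G| = 8 = 2³. By Lagrange's theorem the order of any subgroup divides 8; the divisors of 8 are 1, 2, 4, 8.

Answer: 1, 2, 4, 8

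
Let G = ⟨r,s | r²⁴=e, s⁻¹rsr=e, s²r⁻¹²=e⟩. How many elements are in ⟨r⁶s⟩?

|⟨r⁶s⟩| equals the order of r⁶s. Compute successive powers until reaching e:
  (r⁶s)¹ = r⁶s, (r⁶s)² = r¹², (r⁶s)³ = r⁶s⁻¹, (r⁶s)⁴ = e.
The smallest positive k with (r⁶s)ᵏ = e is 4, so |⟨r⁶s⟩| = 4.

Answer: 4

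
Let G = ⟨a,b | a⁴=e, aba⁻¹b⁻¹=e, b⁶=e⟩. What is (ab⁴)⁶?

Compute successive powers of (ab⁴), reducing at each step:
  (ab⁴)²: (ab⁴) · a = a²b⁴;   (a²b⁴) · b⁴ = a²b²
  (ab⁴)³: (a²b²) · a = a³b²;   (a³b²) · b⁴ = a³
  (ab⁴)⁴: (a³) · a = e;   e · b⁴ = b⁴
  (ab⁴)⁵: (b⁴) · a = ab⁴;   (ab⁴) · b⁴ = ab²
  (ab⁴)⁶: (ab²) · a = a²b²;   (a²b²) · b⁴ = a²

Answer: a²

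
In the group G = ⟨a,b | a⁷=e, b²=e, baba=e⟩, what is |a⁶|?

Compute successive powers until reaching e:
  (a⁶)¹ = a⁶, (a⁶)² = a⁵, (a⁶)³ = a⁴, (a⁶)⁴ = a³, (a⁶)⁵ = a², (a⁶)⁶ = a, (a⁶)⁷ = e.
The smallest positive k with (a⁶)ᵏ = e is 7.

Answer: 7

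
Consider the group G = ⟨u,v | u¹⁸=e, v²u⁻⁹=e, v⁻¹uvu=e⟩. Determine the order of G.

Enumerate words in the generators, reducing via the relations: the distinct elements are
  {e, u, v, uv, u², u³, u⁴, u⁵, u⁶, u⁷, u⁸, u⁹, u²v, u³v, u¹², u¹³, u¹¹, u¹⁰, u¹⁴, u¹⁵, u¹⁶, u¹⁷, u⁴v, u⁵v, u⁶v, u⁷v, u⁸v, v⁻¹, uv⁻¹, u²v⁻¹, u³v⁻¹, u⁴v⁻¹, u⁵v⁻¹, u⁶v⁻¹, u⁷v⁻¹, u⁸v⁻¹}.
No further products give new elements, so |G| = 36.

Answer: 36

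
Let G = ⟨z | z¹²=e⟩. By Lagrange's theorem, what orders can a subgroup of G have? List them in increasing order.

|G| = 12 = 2² · 3. By Lagrange's theorem the order of any subgroup divides 12; the divisors of 12 are 1, 2, 3, 4, 6, 12.

Answer: 1, 2, 3, 4, 6, 12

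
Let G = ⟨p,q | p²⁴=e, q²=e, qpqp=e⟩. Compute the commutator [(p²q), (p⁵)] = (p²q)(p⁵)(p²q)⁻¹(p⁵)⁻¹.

[(p²q), (p⁵)] = (p²q)·(p⁵)·(p²q)⁻¹·(p⁵)⁻¹.
  (p²q) · (p⁵) = p²¹q
  (p²¹q) · (p²q) = p¹⁹
  (p¹⁹) · (p¹⁹) = p¹⁴

Answer: p¹⁴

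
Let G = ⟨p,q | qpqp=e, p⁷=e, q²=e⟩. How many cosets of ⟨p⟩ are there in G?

First find ord(p) by computing successive powers:
  p¹ = p, p² = p², p³ = p³, p⁴ = p⁴, p⁵ = p⁵, p⁶ = p⁶, p⁷ = e.
So |⟨p⟩| = ord(p) = 7. With |G| = 14, by Lagrange [G : ⟨p⟩] = 14/7 = 2.

Answer: 2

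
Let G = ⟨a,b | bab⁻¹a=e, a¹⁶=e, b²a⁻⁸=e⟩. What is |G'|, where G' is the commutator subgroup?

G' = [G, G] is generated by all commutators. The generator-pair commutators are: [a, b] = a².
The subgroup they normally generate is {e, a², a⁴, a⁶, a⁸, a¹⁰, a¹², a¹⁴}, of order 8.
Check: |G/G'| = 32/8 = 4 is the order of the abelianisation.

Answer: 8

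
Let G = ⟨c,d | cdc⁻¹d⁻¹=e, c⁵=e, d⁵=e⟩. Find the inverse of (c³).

The order of (c³) is 5 (smallest k with (c³)ᵏ = e), so (c³)⁻¹ = (c³)⁴ = c².
Check: (c³) · (c²) → (c³) · c² = e, giving e as required.

Answer: c²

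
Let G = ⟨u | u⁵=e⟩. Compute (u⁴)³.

Compute successive powers of (u⁴), reducing at each step:
  (u⁴)²: (u⁴) · u⁴ = u³
  (u⁴)³: (u³) · u⁴ = u²

Answer: u²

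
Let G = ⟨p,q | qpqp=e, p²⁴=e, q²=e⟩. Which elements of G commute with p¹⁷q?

⟨p¹⁷q⟩ ⊆ C_G(p¹⁷q) since powers of p¹⁷q commute with p¹⁷q; so |C_G(p¹⁷q)| ≥ |⟨p¹⁷q⟩| = 2.
By orbit–stabilizer, |C_G(p¹⁷q)| = |G| / |conj. class of p¹⁷q| = 48 / 12 = 4.
The 4 elements commuting with p¹⁷q are {e, p¹², p⁵q, p¹⁷q}.

Answer: {e, p¹², p⁵q, p¹⁷q}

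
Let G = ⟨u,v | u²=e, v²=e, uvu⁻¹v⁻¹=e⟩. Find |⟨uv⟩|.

|⟨uv⟩| equals the order of uv. Compute successive powers until reaching e:
  (uv)¹ = uv, (uv)² = e.
The smallest positive k with (uv)ᵏ = e is 2, so |⟨uv⟩| = 2.

Answer: 2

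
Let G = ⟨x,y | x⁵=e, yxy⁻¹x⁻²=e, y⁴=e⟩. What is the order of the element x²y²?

Compute successive powers until reaching e:
  (x²y²)¹ = x²y², (x²y²)² = e.
The smallest positive k with (x²y²)ᵏ = e is 2.

Answer: 2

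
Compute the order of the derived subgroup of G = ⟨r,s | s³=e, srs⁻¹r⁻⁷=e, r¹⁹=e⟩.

G' = [G, G] is generated by all commutators. The generator-pair commutators are: [r, s] = r¹³.
The subgroup they normally generate is {e, r, r², r³, r⁴, r⁵, r⁶, r⁷, r⁸, r⁹, r¹⁰, r¹¹, r¹², r¹³, r¹⁴, r¹⁵, r¹⁶, r¹⁷, r¹⁸}, of order 19.
Check: |G/G'| = 57/19 = 3 is the order of the abelianisation.

Answer: 19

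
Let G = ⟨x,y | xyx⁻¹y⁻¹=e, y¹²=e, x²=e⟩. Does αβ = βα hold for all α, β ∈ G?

Each pair of generators commutes: x·y = xy = y·x. Since the generators pairwise commute, every element of G commutes with every other, so G is abelian.

Answer: Yes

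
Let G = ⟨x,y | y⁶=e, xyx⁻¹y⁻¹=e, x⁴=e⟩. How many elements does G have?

Enumerate words in the generators, reducing via the relations: the distinct elements are
  {e, x, y, xy, x², x³, y², y³, y⁴, y⁵, xy², xy³, xy⁴, xy⁵, x²y, x³y, x²y², x²y³, x²y⁴, x²y⁵, x³y², x³y³, x³y⁴, x³y⁵}.
No further products give new elements, so |G| = 24.

Answer: 24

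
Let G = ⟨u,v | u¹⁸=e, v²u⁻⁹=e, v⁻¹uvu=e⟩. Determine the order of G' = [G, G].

G' = [G, G] is generated by all commutators. The generator-pair commutators are: [u, v] = u².
The subgroup they normally generate is {e, u², u⁴, u⁶, u⁸, u¹⁰, u¹², u¹⁴, u¹⁶}, of order 9.
Check: |G/G'| = 36/9 = 4 is the order of the abelianisation.

Answer: 9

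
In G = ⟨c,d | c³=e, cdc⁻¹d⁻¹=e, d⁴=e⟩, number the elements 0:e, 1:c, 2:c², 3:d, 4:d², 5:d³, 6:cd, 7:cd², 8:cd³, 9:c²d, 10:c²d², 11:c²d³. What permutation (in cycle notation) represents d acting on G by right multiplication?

(0 3 4 5)(1 6 7 8)(2 9 10 11)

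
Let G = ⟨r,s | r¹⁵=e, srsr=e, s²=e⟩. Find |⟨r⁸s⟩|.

|⟨r⁸s⟩| equals the order of r⁸s. Compute successive powers until reaching e:
  (r⁸s)¹ = r⁸s, (r⁸s)² = e.
The smallest positive k with (r⁸s)ᵏ = e is 2, so |⟨r⁸s⟩| = 2.

Answer: 2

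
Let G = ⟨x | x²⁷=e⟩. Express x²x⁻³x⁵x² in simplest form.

Multiply left to right, reducing at each step:
  (x²) · x⁻³ = x²⁶
  (x²⁶) · x⁵ = x⁴
  (x⁴) · x² = x⁶

Answer: x⁶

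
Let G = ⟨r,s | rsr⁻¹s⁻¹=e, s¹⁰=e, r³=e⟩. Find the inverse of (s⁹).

The order of (s⁹) is 10 (smallest k with (s⁹)ᵏ = e), so (s⁹)⁻¹ = (s⁹)⁹ = s.
Check: (s⁹) · s → (s⁹) · s = e, giving e as required.

Answer: s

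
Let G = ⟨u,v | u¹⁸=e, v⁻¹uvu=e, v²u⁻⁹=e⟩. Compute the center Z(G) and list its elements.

An element z ∈ Z(G) iff z commutes with every generator.
For example u⁹ is central: (u⁹)·u = u¹⁰ = u·(u⁹); (u⁹)·v = v⁻¹ = v·(u⁹).
Whereas u ∉ Z(G) since u·v = uv ≠ u⁸v⁻¹ = v·u.
Checking each of the 36 elements this way gives Z(G) = {e, u⁹}, of order 2.

Answer: {e, u⁹}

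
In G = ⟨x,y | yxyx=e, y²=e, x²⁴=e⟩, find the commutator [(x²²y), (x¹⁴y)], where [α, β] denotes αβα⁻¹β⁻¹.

[(x²²y), (x¹⁴y)] = (x²²y)·(x¹⁴y)·(x²²y)⁻¹·(x¹⁴y)⁻¹.
  (x²²y) · (x¹⁴y) = x⁸
  (x⁸) · (x²²y) = x⁶y
  (x⁶y) · (x¹⁴y) = x¹⁶

Answer: x¹⁶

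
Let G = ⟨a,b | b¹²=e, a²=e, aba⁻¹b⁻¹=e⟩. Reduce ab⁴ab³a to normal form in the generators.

Multiply left to right, reducing at each step:
  a · b⁴ = ab⁴
  (ab⁴) · a = b⁴
  (b⁴) · b³ = b⁷
  (b⁷) · a = ab⁷

Answer: ab⁷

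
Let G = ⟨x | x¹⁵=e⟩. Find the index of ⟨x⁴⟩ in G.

First find ord(x⁴) by computing successive powers:
  (x⁴)¹ = x⁴, (x⁴)² = x⁸, (x⁴)³ = x¹², (x⁴)⁴ = x, (x⁴)⁵ = x⁵, (x⁴)⁶ = x⁹, (x⁴)⁷ = x¹³, (x⁴)⁸ = x², (x⁴)⁹ = x⁶, (x⁴)¹⁰ = x¹⁰, (x⁴)¹¹ = x¹⁴, (x⁴)¹² = x³, (x⁴)¹³ = x⁷, (x⁴)¹⁴ = x¹¹, (x⁴)¹⁵ = e.
So |⟨x⁴⟩| = ord(x⁴) = 15. With |G| = 15, by Lagrange [G : ⟨x⁴⟩] = 15/15 = 1.

Answer: 1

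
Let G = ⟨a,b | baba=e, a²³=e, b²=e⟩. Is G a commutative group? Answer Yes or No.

a·b = ab but b·a = a²²b, so a·b ≠ b·a and G is not abelian.

Answer: No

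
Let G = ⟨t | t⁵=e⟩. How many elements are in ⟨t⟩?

|⟨t⟩| equals the order of t. Compute successive powers until reaching e:
  t¹ = t, t² = t², t³ = t³, t⁴ = t⁴, t⁵ = e.
The smallest positive k with tᵏ = e is 5, so |⟨t⟩| = 5.

Answer: 5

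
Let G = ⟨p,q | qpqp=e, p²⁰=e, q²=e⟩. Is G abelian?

p·q = pq but q·p = p¹⁹q, so p·q ≠ q·p and G is not abelian.

Answer: No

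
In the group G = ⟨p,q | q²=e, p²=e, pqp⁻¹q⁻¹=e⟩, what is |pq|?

Compute successive powers until reaching e:
  (pq)¹ = pq, (pq)² = e.
The smallest positive k with (pq)ᵏ = e is 2.

Answer: 2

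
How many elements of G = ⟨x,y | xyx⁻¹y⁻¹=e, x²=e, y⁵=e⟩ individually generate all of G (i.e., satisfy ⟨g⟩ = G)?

G is cyclic of order 10. An element generates G iff its order is 10, and a cyclic group of order 10 has exactly φ(10) = 4 such elements.

Answer: 4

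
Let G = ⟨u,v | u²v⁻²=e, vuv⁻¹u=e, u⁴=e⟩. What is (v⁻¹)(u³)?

Compute (v⁻¹) · (u³) by multiplying left to right and reducing via the relations at each step:
  (v⁻¹) · u³ = uv⁻¹

Answer: uv⁻¹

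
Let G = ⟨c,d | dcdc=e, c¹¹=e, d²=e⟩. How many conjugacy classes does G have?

The conjugacy classes (representative and size) are:
  [e] (size 1), [c¹⁰] (size 2), [c²] (size 2), [c³] (size 2), [c⁷] (size 2), [c⁶] (size 2), [c²d] (size 11).
Class equation: 1 + 2 + 2 + 2 + 2 + 2 + 11 = 22 = |G|. So G has 7 conjugacy classes.

Answer: 7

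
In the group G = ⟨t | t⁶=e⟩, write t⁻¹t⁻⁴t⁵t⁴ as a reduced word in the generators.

Multiply left to right, reducing at each step:
  (t⁵) · t⁻⁴ = t
  t · t⁵ = e
  e · t⁴ = t⁴

Answer: t⁴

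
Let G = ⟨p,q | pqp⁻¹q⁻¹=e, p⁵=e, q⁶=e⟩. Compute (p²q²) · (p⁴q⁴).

Compute (p²q²) · (p⁴q⁴) by multiplying left to right and reducing via the relations at each step:
  (p²q²) · p⁴ = pq²
  (pq²) · q⁴ = p

Answer: p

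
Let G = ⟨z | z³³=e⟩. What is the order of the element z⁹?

Compute successive powers until reaching e:
  (z⁹)¹ = z⁹, (z⁹)² = z¹⁸, (z⁹)³ = z²⁷, (z⁹)⁴ = z³, (z⁹)⁵ = z¹², (z⁹)⁶ = z²¹, (z⁹)⁷ = z³⁰, (z⁹)⁸ = z⁶, (z⁹)⁹ = z¹⁵, (z⁹)¹⁰ = z²⁴, (z⁹)¹¹ = e.
The smallest positive k with (z⁹)ᵏ = e is 11.

Answer: 11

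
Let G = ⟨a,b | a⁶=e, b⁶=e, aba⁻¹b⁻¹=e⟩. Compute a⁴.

Compute successive powers of a, reducing at each step:
  a²: a · a = a²
  a³: (a²) · a = a³
  a⁴: (a³) · a = a⁴

Answer: a⁴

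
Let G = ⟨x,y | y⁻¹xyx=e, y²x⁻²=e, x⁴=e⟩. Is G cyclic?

Every cyclic group is abelian. But x·y = xy while y·x = xy⁻¹, so x·y ≠ y·x and G is not abelian. Hence G is not cyclic.

Answer: No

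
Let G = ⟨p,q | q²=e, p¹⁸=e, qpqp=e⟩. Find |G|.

Enumerate words in the generators, reducing via the relations: the distinct elements are
  {e, p, q, pq, p², p³, p⁴, p⁵, p⁶, p⁷, p⁸, p⁹, p²q, p³q, p¹², p¹³, p¹¹, p¹⁰, p¹⁴, p¹⁵, p¹⁶, p¹⁷, p⁴q, p⁵q, p⁶q, p⁷q, p⁸q, p⁹q, p¹²q, p¹³q, p¹¹q, p¹⁰q, p¹⁴q, p¹⁵q, p¹⁶q, p¹⁷q}.
No further products give new elements, so |G| = 36.

Answer: 36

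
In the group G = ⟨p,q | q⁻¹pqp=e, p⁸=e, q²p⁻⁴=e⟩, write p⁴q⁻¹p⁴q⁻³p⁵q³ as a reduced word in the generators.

Multiply left to right, reducing at each step:
  (p⁴) · q⁻¹ = q
  q · p⁴ = q⁻¹
  (q⁻¹) · q⁻³ = e
  e · p⁵ = p⁵
  (p⁵) · q³ = pq

Answer: pq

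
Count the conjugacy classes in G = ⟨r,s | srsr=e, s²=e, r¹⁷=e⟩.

The conjugacy classes (representative and size) are:
  [e] (size 1), [r¹⁶] (size 2), [r²] (size 2), [r³] (size 2), [r¹³] (size 2), [r¹²] (size 2), [r⁶] (size 2), [r¹⁰] (size 2), [r⁹] (size 2), [r⁷s] (size 17).
Class equation: 1 + 2 + 2 + 2 + 2 + 2 + 2 + 2 + 2 + 17 = 34 = |G|. So G has 10 conjugacy classes.

Answer: 10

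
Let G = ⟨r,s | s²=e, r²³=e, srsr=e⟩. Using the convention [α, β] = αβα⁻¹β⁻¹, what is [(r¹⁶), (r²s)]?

[(r¹⁶), (r²s)] = (r¹⁶)·(r²s)·(r¹⁶)⁻¹·(r²s)⁻¹.
  (r¹⁶) · (r²s) = r¹⁸s
  (r¹⁸s) · (r⁷) = r¹¹s
  (r¹¹s) · (r²s) = r⁹

Answer: r⁹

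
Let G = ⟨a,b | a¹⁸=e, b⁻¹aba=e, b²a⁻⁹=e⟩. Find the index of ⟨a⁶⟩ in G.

First find ord(a⁶) by computing successive powers:
  (a⁶)¹ = a⁶, (a⁶)² = a¹², (a⁶)³ = e.
So |⟨a⁶⟩| = ord(a⁶) = 3. With |G| = 36, by Lagrange [G : ⟨a⁶⟩] = 36/3 = 12.

Answer: 12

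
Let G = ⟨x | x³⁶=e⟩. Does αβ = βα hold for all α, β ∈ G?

G has a single generator, so G is cyclic and hence abelian.

Answer: Yes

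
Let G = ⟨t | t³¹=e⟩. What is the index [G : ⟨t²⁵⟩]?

First find ord(t²⁵) by computing successive powers:
  (t²⁵)¹ = t²⁵, (t²⁵)² = t¹⁹, (t²⁵)³ = t¹³, (t²⁵)⁴ = t⁷, (t²⁵)⁵ = t, (t²⁵)⁶ = t²⁶, (t²⁵)⁷ = t²⁰, (t²⁵)⁸ = t¹⁴, (t²⁵)⁹ = t⁸, (t²⁵)¹⁰ = t², (t²⁵)¹¹ = t²⁷, (t²⁵)¹² = t²¹, (t²⁵)¹³ = t¹⁵, (t²⁵)¹⁴ = t⁹, (t²⁵)¹⁵ = t³, (t²⁵)¹⁶ = t²⁸, (t²⁵)¹⁷ = t²², (t²⁵)¹⁸ = t¹⁶, (t²⁵)¹⁹ = t¹⁰, (t²⁵)²⁰ = t⁴, (t²⁵)²¹ = t²⁹, (t²⁵)²² = t²³, (t²⁵)²³ = t¹⁷, (t²⁵)²⁴ = t¹¹, (t²⁵)²⁵ = t⁵, (t²⁵)²⁶ = t³⁰, (t²⁵)²⁷ = t²⁴, (t²⁵)²⁸ = t¹⁸, (t²⁵)²⁹ = t¹², (t²⁵)³⁰ = t⁶, (t²⁵)³¹ = e.
So |⟨t²⁵⟩| = ord(t²⁵) = 31. With |G| = 31, by Lagrange [G : ⟨t²⁵⟩] = 31/31 = 1.

Answer: 1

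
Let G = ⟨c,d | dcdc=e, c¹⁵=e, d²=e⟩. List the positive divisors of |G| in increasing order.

|G| = 30 = 2 · 3 · 5. By Lagrange's theorem the order of any subgroup divides 30; the divisors of 30 are 1, 2, 3, 5, 6, 10, 15, 30.

Answer: 1, 2, 3, 5, 6, 10, 15, 30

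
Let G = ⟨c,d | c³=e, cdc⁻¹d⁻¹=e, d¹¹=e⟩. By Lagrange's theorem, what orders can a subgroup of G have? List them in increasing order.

|G| = 33 = 3 · 11. By Lagrange's theorem the order of any subgroup divides 33; the divisors of 33 are 1, 3, 11, 33.

Answer: 1, 3, 11, 33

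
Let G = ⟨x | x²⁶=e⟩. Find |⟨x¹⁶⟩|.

|⟨x¹⁶⟩| equals the order of x¹⁶. Compute successive powers until reaching e:
  (x¹⁶)¹ = x¹⁶, (x¹⁶)² = x⁶, (x¹⁶)³ = x²², (x¹⁶)⁴ = x¹², (x¹⁶)⁵ = x², (x¹⁶)⁶ = x¹⁸, (x¹⁶)⁷ = x⁸, (x¹⁶)⁸ = x²⁴, (x¹⁶)⁹ = x¹⁴, (x¹⁶)¹⁰ = x⁴, (x¹⁶)¹¹ = x²⁰, (x¹⁶)¹² = x¹⁰, (x¹⁶)¹³ = e.
The smallest positive k with (x¹⁶)ᵏ = e is 13, so |⟨x¹⁶⟩| = 13.

Answer: 13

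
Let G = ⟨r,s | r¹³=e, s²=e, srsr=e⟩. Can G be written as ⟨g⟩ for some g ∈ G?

Every cyclic group is abelian. But r·s = rs while s·r = r¹²s, so r·s ≠ s·r and G is not abelian. Hence G is not cyclic.

Answer: No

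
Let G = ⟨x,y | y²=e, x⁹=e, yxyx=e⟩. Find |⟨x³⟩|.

|⟨x³⟩| equals the order of x³. Compute successive powers until reaching e:
  (x³)¹ = x³, (x³)² = x⁶, (x³)³ = e.
The smallest positive k with (x³)ᵏ = e is 3, so |⟨x³⟩| = 3.

Answer: 3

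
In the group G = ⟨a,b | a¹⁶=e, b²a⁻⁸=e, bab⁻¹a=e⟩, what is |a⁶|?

Compute successive powers until reaching e:
  (a⁶)¹ = a⁶, (a⁶)² = a¹², (a⁶)³ = a², (a⁶)⁴ = a⁸, (a⁶)⁵ = a¹⁴, (a⁶)⁶ = a⁴, (a⁶)⁷ = a¹⁰, (a⁶)⁸ = e.
The smallest positive k with (a⁶)ᵏ = e is 8.

Answer: 8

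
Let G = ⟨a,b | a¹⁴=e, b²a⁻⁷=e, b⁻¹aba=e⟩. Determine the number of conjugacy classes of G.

The conjugacy classes (representative and size) are:
  [e] (size 1), [a¹³] (size 2), [a¹²] (size 2), [a¹¹] (size 2), [a⁴] (size 2), [a⁵] (size 2), [a⁸] (size 2), [a⁷] (size 1), [a⁵b⁻¹] (size 7), [a⁵b] (size 7).
Class equation: 1 + 2 + 2 + 2 + 2 + 2 + 2 + 1 + 7 + 7 = 28 = |G|. So G has 10 conjugacy classes.

Answer: 10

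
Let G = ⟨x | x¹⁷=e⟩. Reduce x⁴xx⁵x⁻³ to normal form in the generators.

Multiply left to right, reducing at each step:
  (x⁴) · x = x⁵
  (x⁵) · x⁵ = x¹⁰
  (x¹⁰) · x⁻³ = x⁷

Answer: x⁷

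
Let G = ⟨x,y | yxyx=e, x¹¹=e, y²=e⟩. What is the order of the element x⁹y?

Compute successive powers until reaching e:
  (x⁹y)¹ = x⁹y, (x⁹y)² = e.
The smallest positive k with (x⁹y)ᵏ = e is 2.

Answer: 2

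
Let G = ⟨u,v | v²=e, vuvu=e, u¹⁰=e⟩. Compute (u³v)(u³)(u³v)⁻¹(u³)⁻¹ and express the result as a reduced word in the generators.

[(u³v), (u³)] = (u³v)·(u³)·(u³v)⁻¹·(u³)⁻¹.
  (u³v) · (u³) = v
  v · (u³v) = u⁷
  (u⁷) · (u⁷) = u⁴

Answer: u⁴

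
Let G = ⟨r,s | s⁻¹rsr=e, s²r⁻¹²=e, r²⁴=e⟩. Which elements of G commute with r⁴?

⟨r⁴⟩ ⊆ C_G(r⁴) since powers of r⁴ commute with r⁴; so |C_G(r⁴)| ≥ |⟨r⁴⟩| = 6.
By orbit–stabilizer, |C_G(r⁴)| = |G| / |conj. class of r⁴| = 48 / 2 = 24.
The 24 elements commuting with r⁴ are {e, r, r², r³, r⁴, r⁵, r⁶, r⁷, r⁸, r⁹, r¹⁰, r¹¹, r¹², r¹³, r¹⁴, r¹⁵, r¹⁶, r¹⁷, r¹⁸, r¹⁹, r²⁰, r²¹, r²², r²³}.

Answer: {e, r, r², r³, r⁴, r⁵, r⁶, r⁷, r⁸, r⁹, r¹⁰, r¹¹, r¹², r¹³, r¹⁴, r¹⁵, r¹⁶, r¹⁷, r¹⁸, r¹⁹, r²⁰, r²¹, r²², r²³}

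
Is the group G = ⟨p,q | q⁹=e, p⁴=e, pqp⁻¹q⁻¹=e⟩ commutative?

Each pair of generators commutes: p·q = pq = q·p. Since the generators pairwise commute, every element of G commutes with every other, so G is abelian.

Answer: Yes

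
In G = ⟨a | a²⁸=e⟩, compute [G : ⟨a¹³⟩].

First find ord(a¹³) by computing successive powers:
  (a¹³)¹ = a¹³, (a¹³)² = a²⁶, (a¹³)³ = a¹¹, (a¹³)⁴ = a²⁴, (a¹³)⁵ = a⁹, (a¹³)⁶ = a²², (a¹³)⁷ = a⁷, (a¹³)⁸ = a²⁰, (a¹³)⁹ = a⁵, (a¹³)¹⁰ = a¹⁸, (a¹³)¹¹ = a³, (a¹³)¹² = a¹⁶, (a¹³)¹³ = a, (a¹³)¹⁴ = a¹⁴, (a¹³)¹⁵ = a²⁷, (a¹³)¹⁶ = a¹², (a¹³)¹⁷ = a²⁵, (a¹³)¹⁸ = a¹⁰, (a¹³)¹⁹ = a²³, (a¹³)²⁰ = a⁸, (a¹³)²¹ = a²¹, (a¹³)²² = a⁶, (a¹³)²³ = a¹⁹, (a¹³)²⁴ = a⁴, (a¹³)²⁵ = a¹⁷, (a¹³)²⁶ = a², (a¹³)²⁷ = a¹⁵, (a¹³)²⁸ = e.
So |⟨a¹³⟩| = ord(a¹³) = 28. With |G| = 28, by Lagrange [G : ⟨a¹³⟩] = 28/28 = 1.

Answer: 1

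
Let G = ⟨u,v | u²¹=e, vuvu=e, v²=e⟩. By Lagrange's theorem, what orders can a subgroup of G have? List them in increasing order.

|G| = 42 = 2 · 3 · 7. By Lagrange's theorem the order of any subgroup divides 42; the divisors of 42 are 1, 2, 3, 6, 7, 14, 21, 42.

Answer: 1, 2, 3, 6, 7, 14, 21, 42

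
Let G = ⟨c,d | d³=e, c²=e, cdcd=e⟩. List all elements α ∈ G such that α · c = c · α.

⟨c⟩ ⊆ C_G(c) since powers of c commute with c; so |C_G(c)| ≥ |⟨c⟩| = 2.
By orbit–stabilizer, |C_G(c)| = |G| / |conj. class of c| = 6 / 3 = 2.
The 2 elements commuting with c are {e, c}.

Answer: {e, c}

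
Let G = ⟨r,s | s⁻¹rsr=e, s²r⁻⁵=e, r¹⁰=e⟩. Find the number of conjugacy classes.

The conjugacy classes (representative and size) are:
  [e] (size 1), [r] (size 2), [r⁸] (size 2), [r⁷] (size 2), [r⁴] (size 2), [r⁵] (size 1), [r⁴s] (size 5), [r²s⁻¹] (size 5).
Class equation: 1 + 2 + 2 + 2 + 2 + 1 + 5 + 5 = 20 = |G|. So G has 8 conjugacy classes.

Answer: 8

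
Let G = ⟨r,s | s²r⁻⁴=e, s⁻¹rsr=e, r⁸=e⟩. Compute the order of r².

Compute successive powers until reaching e:
  (r²)¹ = r², (r²)² = r⁴, (r²)³ = r⁶, (r²)⁴ = e.
The smallest positive k with (r²)ᵏ = e is 4.

Answer: 4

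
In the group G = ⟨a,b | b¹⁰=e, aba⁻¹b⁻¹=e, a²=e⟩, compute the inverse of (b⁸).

The order of (b⁸) is 5 (smallest k with (b⁸)ᵏ = e), so (b⁸)⁻¹ = (b⁸)⁴ = b².
Check: (b⁸) · (b²) → (b⁸) · b² = e, giving e as required.

Answer: b²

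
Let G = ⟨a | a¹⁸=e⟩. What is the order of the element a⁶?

Compute successive powers until reaching e:
  (a⁶)¹ = a⁶, (a⁶)² = a¹², (a⁶)³ = e.
The smallest positive k with (a⁶)ᵏ = e is 3.

Answer: 3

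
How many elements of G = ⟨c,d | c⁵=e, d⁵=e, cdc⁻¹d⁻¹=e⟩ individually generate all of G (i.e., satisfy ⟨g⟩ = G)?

⟨g⟩ = G would require ord(g) = |G| = 25, but the maximum element order in G is 5 < 25. So G is not cyclic and no single element generates it: the count is 0.

Answer: 0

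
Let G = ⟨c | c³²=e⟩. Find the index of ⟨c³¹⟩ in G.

First find ord(c³¹) by computing successive powers:
  (c³¹)¹ = c³¹, (c³¹)² = c³⁰, (c³¹)³ = c²⁹, (c³¹)⁴ = c²⁸, (c³¹)⁵ = c²⁷, (c³¹)⁶ = c²⁶, (c³¹)⁷ = c²⁵, (c³¹)⁸ = c²⁴, (c³¹)⁹ = c²³, (c³¹)¹⁰ = c²², (c³¹)¹¹ = c²¹, (c³¹)¹² = c²⁰, (c³¹)¹³ = c¹⁹, (c³¹)¹⁴ = c¹⁸, (c³¹)¹⁵ = c¹⁷, (c³¹)¹⁶ = c¹⁶, (c³¹)¹⁷ = c¹⁵, (c³¹)¹⁸ = c¹⁴, (c³¹)¹⁹ = c¹³, (c³¹)²⁰ = c¹², (c³¹)²¹ = c¹¹, (c³¹)²² = c¹⁰, (c³¹)²³ = c⁹, (c³¹)²⁴ = c⁸, (c³¹)²⁵ = c⁷, (c³¹)²⁶ = c⁶, (c³¹)²⁷ = c⁵, (c³¹)²⁸ = c⁴, (c³¹)²⁹ = c³, (c³¹)³⁰ = c², (c³¹)³¹ = c, (c³¹)³² = e.
So |⟨c³¹⟩| = ord(c³¹) = 32. With |G| = 32, by Lagrange [G : ⟨c³¹⟩] = 32/32 = 1.

Answer: 1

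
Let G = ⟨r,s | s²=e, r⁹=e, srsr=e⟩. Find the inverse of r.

The order of r is 9 (smallest k with rᵏ = e), so r⁻¹ = r⁸ = r⁸.
Check: r · (r⁸) → r · r⁸ = e, giving e as required.

Answer: r⁸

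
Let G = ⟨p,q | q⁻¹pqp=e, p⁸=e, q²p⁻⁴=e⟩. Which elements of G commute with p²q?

⟨p²q⟩ ⊆ C_G(p²q) since powers of p²q commute with p²q; so |C_G(p²q)| ≥ |⟨p²q⟩| = 4.
By orbit–stabilizer, |C_G(p²q)| = |G| / |conj. class of p²q| = 16 / 4 = 4.
The 4 elements commuting with p²q are {e, p⁴, p²q, p²q⁻¹}.

Answer: {e, p⁴, p²q, p²q⁻¹}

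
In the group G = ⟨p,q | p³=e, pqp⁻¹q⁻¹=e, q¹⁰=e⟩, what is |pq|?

Compute successive powers until reaching e:
  (pq)¹ = pq, (pq)² = p²q², (pq)³ = q³, (pq)⁴ = pq⁴, (pq)⁵ = p²q⁵, (pq)⁶ = q⁶, (pq)⁷ = pq⁷, (pq)⁸ = p²q⁸, (pq)⁹ = q⁹, (pq)¹⁰ = p, (pq)¹¹ = p²q, (pq)¹² = q², (pq)¹³ = pq³, (pq)¹⁴ = p²q⁴, (pq)¹⁵ = q⁵, (pq)¹⁶ = pq⁶, (pq)¹⁷ = p²q⁷, (pq)¹⁸ = q⁸, (pq)¹⁹ = pq⁹, (pq)²⁰ = p², (pq)²¹ = q, (pq)²² = pq², (pq)²³ = p²q³, (pq)²⁴ = q⁴, (pq)²⁵ = pq⁵, (pq)²⁶ = p²q⁶, (pq)²⁷ = q⁷, (pq)²⁸ = pq⁸, (pq)²⁹ = p²q⁹, (pq)³⁰ = e.
The smallest positive k with (pq)ᵏ = e is 30.

Answer: 30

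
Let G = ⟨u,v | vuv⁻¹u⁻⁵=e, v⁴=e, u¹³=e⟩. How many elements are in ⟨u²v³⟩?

|⟨u²v³⟩| equals the order of u²v³. Compute successive powers until reaching e:
  (u²v³)¹ = u²v³, (u²v³)² = u⁵v², (u²v³)³ = u³v, (u²v³)⁴ = e.
The smallest positive k with (u²v³)ᵏ = e is 4, so |⟨u²v³⟩| = 4.

Answer: 4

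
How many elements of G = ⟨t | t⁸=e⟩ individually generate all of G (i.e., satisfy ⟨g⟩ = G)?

G is cyclic of order 8. An element generates G iff its order is 8, and a cyclic group of order 8 has exactly φ(8) = 4 such elements.

Answer: 4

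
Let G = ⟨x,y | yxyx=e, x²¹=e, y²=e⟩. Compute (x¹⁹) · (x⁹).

Compute (x¹⁹) · (x⁹) by multiplying left to right and reducing via the relations at each step:
  (x¹⁹) · x⁹ = x⁷

Answer: x⁷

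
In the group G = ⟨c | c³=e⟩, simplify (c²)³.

Compute successive powers of (c²), reducing at each step:
  (c²)²: (c²) · c² = c
  (c²)³: c · c² = e

Answer: e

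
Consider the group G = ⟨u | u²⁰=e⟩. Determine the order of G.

G is generated by a single element, so G is cyclic. The relator gives u²⁰ = e and no smaller power is forced to be e, so the 20 powers {e, u, u², u³, u⁴, u⁵, u⁶, u⁷, u⁸, u⁹, u¹², u¹³, u¹¹, u¹⁰, u¹⁴, u¹⁵, u¹⁶, u¹⁷, u¹⁸, u¹⁹} are distinct. Hence |G| = 20.

Answer: 20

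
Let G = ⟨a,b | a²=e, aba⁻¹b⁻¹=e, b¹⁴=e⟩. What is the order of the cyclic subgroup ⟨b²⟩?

|⟨b²⟩| equals the order of b². Compute successive powers until reaching e:
  (b²)¹ = b², (b²)² = b⁴, (b²)³ = b⁶, (b²)⁴ = b⁸, (b²)⁵ = b¹⁰, (b²)⁶ = b¹², (b²)⁷ = e.
The smallest positive k with (b²)ᵏ = e is 7, so |⟨b²⟩| = 7.

Answer: 7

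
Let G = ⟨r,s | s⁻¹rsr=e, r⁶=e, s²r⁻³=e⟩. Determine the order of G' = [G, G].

G' = [G, G] is generated by all commutators. The generator-pair commutators are: [r, s] = r².
The subgroup they normally generate is {e, r², r⁴}, of order 3.
Check: |G/G'| = 12/3 = 4 is the order of the abelianisation.

Answer: 3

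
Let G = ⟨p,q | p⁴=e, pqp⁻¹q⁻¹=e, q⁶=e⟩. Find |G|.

Enumerate words in the generators, reducing via the relations: the distinct elements are
  {e, p, q, pq, p², p³, q², q³, q⁴, q⁵, pq², pq³, pq⁴, pq⁵, p²q, p³q, p²q², p²q³, p²q⁴, p²q⁵, p³q², p³q³, p³q⁴, p³q⁵}.
No further products give new elements, so |G| = 24.

Answer: 24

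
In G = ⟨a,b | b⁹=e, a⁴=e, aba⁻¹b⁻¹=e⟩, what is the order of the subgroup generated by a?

|⟨a⟩| equals the order of a. Compute successive powers until reaching e:
  a¹ = a, a² = a², a³ = a³, a⁴ = e.
The smallest positive k with aᵏ = e is 4, so |⟨a⟩| = 4.

Answer: 4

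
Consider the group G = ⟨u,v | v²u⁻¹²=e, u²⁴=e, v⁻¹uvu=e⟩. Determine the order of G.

Enumerate words in the generators, reducing via the relations: the distinct elements are
  {e, u, v, uv, u², u³, u⁴, u⁵, u⁶, u⁷, u⁸, u⁹, u²v, u²², u²³, u²¹, u²⁰, u³v, u¹², u¹³, u¹¹, u¹⁰, u¹⁴, u¹⁵, u¹⁶, u¹⁷, u¹⁸, u¹⁹, u⁴v, u⁵v, u⁶v, u⁷v, u⁸v, u⁹v, v⁻¹, uv⁻¹, u¹¹v, u¹⁰v, u²v⁻¹, u³v⁻¹, u⁴v⁻¹, u⁵v⁻¹, u⁶v⁻¹, u⁷v⁻¹, u⁸v⁻¹, u⁹v⁻¹, u¹¹v⁻¹, u¹⁰v⁻¹}.
No further products give new elements, so |G| = 48.

Answer: 48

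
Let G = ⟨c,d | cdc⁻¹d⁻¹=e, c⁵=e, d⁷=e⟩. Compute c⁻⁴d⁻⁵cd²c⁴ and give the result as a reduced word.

Multiply left to right, reducing at each step:
  c · d⁻⁵ = cd²
  (cd²) · c = c²d²
  (c²d²) · d² = c²d⁴
  (c²d⁴) · c⁴ = cd⁴

Answer: cd⁴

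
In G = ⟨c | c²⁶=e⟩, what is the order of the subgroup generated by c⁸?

|⟨c⁸⟩| equals the order of c⁸. Compute successive powers until reaching e:
  (c⁸)¹ = c⁸, (c⁸)² = c¹⁶, (c⁸)³ = c²⁴, (c⁸)⁴ = c⁶, (c⁸)⁵ = c¹⁴, (c⁸)⁶ = c²², (c⁸)⁷ = c⁴, (c⁸)⁸ = c¹², (c⁸)⁹ = c²⁰, (c⁸)¹⁰ = c², (c⁸)¹¹ = c¹⁰, (c⁸)¹² = c¹⁸, (c⁸)¹³ = e.
The smallest positive k with (c⁸)ᵏ = e is 13, so |⟨c⁸⟩| = 13.

Answer: 13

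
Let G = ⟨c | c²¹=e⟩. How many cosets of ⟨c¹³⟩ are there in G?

First find ord(c¹³) by computing successive powers:
  (c¹³)¹ = c¹³, (c¹³)² = c⁵, (c¹³)³ = c¹⁸, (c¹³)⁴ = c¹⁰, (c¹³)⁵ = c², (c¹³)⁶ = c¹⁵, (c¹³)⁷ = c⁷, (c¹³)⁸ = c²⁰, (c¹³)⁹ = c¹², (c¹³)¹⁰ = c⁴, (c¹³)¹¹ = c¹⁷, (c¹³)¹² = c⁹, (c¹³)¹³ = c, (c¹³)¹⁴ = c¹⁴, (c¹³)¹⁵ = c⁶, (c¹³)¹⁶ = c¹⁹, (c¹³)¹⁷ = c¹¹, (c¹³)¹⁸ = c³, (c¹³)¹⁹ = c¹⁶, (c¹³)²⁰ = c⁸, (c¹³)²¹ = e.
So |⟨c¹³⟩| = ord(c¹³) = 21. With |G| = 21, by Lagrange [G : ⟨c¹³⟩] = 21/21 = 1.

Answer: 1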